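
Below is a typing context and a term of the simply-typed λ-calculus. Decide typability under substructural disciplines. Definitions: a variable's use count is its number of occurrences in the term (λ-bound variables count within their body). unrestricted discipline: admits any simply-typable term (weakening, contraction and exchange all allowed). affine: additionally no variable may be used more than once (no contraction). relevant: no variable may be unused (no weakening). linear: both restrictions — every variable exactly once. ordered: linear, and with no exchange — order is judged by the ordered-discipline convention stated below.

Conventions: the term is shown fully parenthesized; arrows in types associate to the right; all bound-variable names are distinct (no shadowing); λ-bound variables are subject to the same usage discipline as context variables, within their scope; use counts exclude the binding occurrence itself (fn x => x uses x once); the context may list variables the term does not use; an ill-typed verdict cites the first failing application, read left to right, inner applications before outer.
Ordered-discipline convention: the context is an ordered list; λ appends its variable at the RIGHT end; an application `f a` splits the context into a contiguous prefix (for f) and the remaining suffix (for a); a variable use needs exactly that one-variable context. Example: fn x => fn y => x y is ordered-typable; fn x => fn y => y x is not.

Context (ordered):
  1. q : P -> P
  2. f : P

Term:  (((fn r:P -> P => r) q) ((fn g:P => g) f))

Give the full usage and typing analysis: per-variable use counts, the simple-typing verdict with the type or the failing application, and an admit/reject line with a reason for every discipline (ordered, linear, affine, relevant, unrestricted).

use counts: q ×1; f ×1; r [bound] ×1; g [bound] ×1
left-to-right use order: r, q, g, f
typing: well-typed at P
ordered: ✓, single-use (q, f, r, g), ordered derivation ok
linear: ✓, exactly-once usage across q, f, r, g
affine: ✓, q, f, r, g: no repeats, contraction unneeded
relevant: ✓, q, f, r, g: all used, weakening unneeded
unrestricted: ✓, typability at P is all that's needed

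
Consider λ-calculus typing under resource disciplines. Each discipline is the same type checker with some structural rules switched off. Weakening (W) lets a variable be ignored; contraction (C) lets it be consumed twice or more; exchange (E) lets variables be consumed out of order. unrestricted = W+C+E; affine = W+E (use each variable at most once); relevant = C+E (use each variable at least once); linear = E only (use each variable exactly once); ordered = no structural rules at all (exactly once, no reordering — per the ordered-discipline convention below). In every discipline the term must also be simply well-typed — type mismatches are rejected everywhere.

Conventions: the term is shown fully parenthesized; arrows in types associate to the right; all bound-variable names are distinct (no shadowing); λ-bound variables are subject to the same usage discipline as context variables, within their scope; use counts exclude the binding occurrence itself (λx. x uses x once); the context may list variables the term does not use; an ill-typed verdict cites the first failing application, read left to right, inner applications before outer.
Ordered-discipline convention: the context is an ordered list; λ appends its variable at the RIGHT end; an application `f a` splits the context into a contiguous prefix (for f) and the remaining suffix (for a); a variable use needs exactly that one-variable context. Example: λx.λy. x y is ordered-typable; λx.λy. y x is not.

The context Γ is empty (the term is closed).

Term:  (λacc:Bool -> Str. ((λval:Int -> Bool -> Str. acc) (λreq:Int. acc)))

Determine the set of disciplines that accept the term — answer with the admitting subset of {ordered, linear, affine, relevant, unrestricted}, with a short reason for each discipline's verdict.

accepted by: unrestricted
use counts: acc (λ-bound): 2×; val (λ-bound): 0×; req (λ-bound): 0×
uses in reading order: acc, acc
typing: well-typed — term : (Bool -> Str) -> Bool -> Str
ordered ✗ (repeated use of acc ×2; unused: val, req — weakening required)
linear ✗ (repeated use of acc ×2; unused: val, req — weakening required)
affine ✗ (repeated use of acc ×2)
relevant ✗ (unused: val, req — weakening required)
unrestricted ✓ (type-checks ((Bool -> Str) -> Bool -> Str) and nothing is barred)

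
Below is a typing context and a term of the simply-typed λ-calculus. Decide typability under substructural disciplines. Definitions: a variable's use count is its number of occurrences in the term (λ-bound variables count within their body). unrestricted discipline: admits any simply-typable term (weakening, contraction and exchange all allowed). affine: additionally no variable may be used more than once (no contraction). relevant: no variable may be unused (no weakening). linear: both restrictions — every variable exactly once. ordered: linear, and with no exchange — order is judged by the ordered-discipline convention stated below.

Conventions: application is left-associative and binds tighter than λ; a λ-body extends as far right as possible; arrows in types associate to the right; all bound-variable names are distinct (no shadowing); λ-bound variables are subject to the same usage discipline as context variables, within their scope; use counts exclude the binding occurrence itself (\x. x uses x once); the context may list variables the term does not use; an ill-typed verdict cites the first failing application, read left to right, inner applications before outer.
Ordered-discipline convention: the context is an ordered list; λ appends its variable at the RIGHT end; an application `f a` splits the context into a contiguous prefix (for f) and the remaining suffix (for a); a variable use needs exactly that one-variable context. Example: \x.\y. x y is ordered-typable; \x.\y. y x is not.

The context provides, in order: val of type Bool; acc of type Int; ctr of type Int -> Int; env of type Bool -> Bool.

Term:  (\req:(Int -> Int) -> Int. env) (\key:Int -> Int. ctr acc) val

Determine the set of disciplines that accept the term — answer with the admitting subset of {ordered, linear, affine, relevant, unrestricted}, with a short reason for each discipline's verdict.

accepted by: affine, unrestricted
counts: val: 1; acc: 1; ctr: 1; env: 1; req (λ-bound): 0; key (λ-bound): 0
use order (left to right): env, ctr, acc, val
typing: well-typed — term : Bool
ordered ✗ (unused: req, key — weakening required)
linear ✗ (unused: req, key — weakening required)
affine ✓ (val, acc, ctr, env, req, key: no repeats, contraction unneeded)
relevant ✗ (unused: req, key — weakening required)
unrestricted ✓ (well-typed at Bool; no restrictions here)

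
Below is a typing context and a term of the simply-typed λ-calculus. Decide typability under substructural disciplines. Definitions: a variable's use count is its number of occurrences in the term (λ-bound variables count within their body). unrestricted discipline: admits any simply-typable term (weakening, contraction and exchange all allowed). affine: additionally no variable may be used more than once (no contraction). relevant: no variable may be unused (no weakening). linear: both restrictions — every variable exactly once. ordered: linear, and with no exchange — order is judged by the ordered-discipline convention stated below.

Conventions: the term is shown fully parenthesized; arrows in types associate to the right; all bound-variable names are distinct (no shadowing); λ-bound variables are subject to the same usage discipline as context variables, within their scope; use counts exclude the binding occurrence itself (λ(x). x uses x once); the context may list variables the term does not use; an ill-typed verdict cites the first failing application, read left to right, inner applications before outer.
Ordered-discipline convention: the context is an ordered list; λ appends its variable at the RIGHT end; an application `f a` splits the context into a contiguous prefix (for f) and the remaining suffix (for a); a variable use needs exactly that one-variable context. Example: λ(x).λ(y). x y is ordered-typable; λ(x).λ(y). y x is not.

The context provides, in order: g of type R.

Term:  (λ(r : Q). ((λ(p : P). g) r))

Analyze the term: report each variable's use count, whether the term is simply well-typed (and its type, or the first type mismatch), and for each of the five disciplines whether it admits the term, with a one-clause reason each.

use counts: g ×1; r [bound] ×1; p [bound] ×0
use order (left to right): g, r
typing: ill-typed: an argument Q mismatches the expected P
ordered: ✗ — a type mismatch blocks all five
linear: ✗ — the type mismatch rejects it
affine: ✗ — not simply typable
relevant: ✗ — fails simple typing
unrestricted: ✗ — a type mismatch blocks all five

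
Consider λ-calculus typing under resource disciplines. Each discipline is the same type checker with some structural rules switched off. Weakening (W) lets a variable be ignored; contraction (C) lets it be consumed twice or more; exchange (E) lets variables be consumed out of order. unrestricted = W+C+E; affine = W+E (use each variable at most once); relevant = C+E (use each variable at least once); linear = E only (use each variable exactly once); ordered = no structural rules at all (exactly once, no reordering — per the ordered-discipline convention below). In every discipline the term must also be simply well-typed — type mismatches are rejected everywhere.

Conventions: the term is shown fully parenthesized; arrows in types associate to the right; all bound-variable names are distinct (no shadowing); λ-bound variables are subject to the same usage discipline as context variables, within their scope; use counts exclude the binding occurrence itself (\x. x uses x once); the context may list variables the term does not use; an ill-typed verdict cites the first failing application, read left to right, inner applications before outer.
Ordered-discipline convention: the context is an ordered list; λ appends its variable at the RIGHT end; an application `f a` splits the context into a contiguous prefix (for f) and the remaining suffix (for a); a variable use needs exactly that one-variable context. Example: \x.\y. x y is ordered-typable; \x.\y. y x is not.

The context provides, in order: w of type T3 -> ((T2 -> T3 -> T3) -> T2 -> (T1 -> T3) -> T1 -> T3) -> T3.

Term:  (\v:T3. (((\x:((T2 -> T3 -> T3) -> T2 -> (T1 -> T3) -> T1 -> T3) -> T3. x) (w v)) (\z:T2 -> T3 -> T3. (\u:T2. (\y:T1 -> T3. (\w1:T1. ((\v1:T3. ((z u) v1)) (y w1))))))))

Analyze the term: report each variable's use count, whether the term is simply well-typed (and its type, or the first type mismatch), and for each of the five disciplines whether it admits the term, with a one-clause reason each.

counts: w ×1, v (λ-bound) ×1, x (λ-bound) ×1, z (λ-bound) ×1, u (λ-bound) ×1, y (λ-bound) ×1, w1 (λ-bound) ×1, v1 (λ-bound) ×1
order of uses: x, w, v, z, u, v1, y, w1
typing: well-typed at T3 -> T3
ordered: ✓, w, v, x, z, u, y, w1, v1 once each; derivable with no W/C/E
linear: ✓, each of w, v, x, z, u, y, w1, v1 used exactly once
affine: ✓, none of w, v, x, z, u, y, w1, v1 used more than once
relevant: ✓, every one of w, v, x, z, u, y, w1, v1 appears
unrestricted: ✓, type-checks (T3 -> T3) and nothing is barred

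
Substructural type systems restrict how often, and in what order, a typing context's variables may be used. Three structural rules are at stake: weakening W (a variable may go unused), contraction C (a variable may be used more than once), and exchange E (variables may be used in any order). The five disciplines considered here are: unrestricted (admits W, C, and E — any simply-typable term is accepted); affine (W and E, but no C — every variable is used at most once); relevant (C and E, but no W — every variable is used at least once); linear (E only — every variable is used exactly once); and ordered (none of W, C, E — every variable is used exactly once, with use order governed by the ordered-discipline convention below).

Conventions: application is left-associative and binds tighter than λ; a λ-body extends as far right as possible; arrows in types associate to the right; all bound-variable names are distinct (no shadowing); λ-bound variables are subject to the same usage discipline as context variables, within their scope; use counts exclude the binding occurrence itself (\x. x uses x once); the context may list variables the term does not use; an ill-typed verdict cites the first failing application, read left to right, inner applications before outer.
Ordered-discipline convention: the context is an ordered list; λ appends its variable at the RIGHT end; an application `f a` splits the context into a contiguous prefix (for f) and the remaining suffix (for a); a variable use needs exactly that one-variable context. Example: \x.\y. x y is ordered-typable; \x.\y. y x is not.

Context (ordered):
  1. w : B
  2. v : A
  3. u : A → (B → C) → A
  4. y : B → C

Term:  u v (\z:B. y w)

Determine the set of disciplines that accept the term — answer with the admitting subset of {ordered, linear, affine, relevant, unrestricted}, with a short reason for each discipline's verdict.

accepted by: affine, unrestricted
use counts: w=1, v=1, u=1, y=1, z (λ-bound)=0
uses in reading order: u, v, y, w
typing: the term checks, with type A
ordered ✗ (needs weakening: z unused)
linear ✗ (needs weakening: z unused)
affine ✓ (at most one use each (w, v, u, y, z))
relevant ✗ (needs weakening: z unused)
unrestricted ✓ (simply typable at A; W, C, E all held)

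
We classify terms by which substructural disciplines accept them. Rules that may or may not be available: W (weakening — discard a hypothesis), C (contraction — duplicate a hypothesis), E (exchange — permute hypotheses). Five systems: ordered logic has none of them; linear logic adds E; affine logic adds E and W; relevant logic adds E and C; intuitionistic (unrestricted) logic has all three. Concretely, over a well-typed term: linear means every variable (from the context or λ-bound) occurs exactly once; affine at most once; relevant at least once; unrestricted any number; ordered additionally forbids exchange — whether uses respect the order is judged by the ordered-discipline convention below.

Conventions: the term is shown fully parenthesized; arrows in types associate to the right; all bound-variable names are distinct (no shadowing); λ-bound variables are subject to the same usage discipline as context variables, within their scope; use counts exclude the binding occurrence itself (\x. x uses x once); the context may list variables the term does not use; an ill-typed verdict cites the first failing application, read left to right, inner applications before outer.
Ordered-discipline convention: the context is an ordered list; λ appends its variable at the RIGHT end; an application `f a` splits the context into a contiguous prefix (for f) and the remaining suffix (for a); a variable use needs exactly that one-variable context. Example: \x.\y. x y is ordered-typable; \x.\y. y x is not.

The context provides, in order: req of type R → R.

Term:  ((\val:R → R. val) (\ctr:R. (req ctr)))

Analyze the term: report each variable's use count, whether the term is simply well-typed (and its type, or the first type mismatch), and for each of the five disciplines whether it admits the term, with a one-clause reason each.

usage: req ×1; val [bound] ×1; ctr [bound] ×1
use order (left to right): val, req, ctr
typing: well-typed — term : R → R
ordered: ✓, req, val, ctr: once each, no exchange needed
linear: ✓, exactly-once usage across req, val, ctr
affine: ✓, at most one use each (req, val, ctr)
relevant: ✓, every one of req, val, ctr appears
unrestricted: ✓, typability at R → R is all that's needed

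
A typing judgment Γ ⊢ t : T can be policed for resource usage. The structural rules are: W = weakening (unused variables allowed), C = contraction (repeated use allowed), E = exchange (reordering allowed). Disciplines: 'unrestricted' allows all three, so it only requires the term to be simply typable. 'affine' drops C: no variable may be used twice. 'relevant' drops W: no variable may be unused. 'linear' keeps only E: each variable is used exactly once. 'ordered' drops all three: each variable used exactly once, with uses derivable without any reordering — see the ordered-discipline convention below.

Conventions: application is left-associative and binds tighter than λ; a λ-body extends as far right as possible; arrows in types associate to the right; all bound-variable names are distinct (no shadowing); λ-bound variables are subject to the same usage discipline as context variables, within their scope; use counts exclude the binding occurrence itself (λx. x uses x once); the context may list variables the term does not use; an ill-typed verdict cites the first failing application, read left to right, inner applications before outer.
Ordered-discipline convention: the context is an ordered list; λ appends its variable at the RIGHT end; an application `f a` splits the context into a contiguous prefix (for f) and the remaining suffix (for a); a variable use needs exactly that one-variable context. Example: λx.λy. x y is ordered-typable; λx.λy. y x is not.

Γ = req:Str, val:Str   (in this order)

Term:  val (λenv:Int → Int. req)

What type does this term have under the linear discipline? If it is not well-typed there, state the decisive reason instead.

not well-typed under linear — the type mismatch rejects it
usage: req: 1, val: 1, env [bound]: 0
order of uses: val, req
typing: ill-typed: can't apply a value of type Str
all disciplines: ordered ✗ | linear ✗ | affine ✗ | relevant ✗ | unrestricted ✗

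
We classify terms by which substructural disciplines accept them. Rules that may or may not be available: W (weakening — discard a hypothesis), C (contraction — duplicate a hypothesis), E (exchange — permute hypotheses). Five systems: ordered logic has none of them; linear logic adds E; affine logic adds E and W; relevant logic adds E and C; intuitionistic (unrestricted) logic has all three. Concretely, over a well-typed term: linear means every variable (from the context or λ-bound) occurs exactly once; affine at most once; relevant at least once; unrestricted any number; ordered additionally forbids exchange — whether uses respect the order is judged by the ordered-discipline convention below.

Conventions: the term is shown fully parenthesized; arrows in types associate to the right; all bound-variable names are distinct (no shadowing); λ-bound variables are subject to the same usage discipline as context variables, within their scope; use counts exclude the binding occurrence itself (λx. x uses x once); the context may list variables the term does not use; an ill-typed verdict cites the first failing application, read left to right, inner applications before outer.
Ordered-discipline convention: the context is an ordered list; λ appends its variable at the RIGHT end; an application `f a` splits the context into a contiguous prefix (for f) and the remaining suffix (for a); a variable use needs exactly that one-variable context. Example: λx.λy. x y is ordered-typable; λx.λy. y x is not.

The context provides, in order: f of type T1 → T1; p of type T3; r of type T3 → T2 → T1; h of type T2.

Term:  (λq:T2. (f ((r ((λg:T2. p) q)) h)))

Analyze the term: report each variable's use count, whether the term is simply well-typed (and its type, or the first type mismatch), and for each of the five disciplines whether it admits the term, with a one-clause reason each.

usage: f=1; p=1; r=1; h=1; q (λ-bound)=1; g (λ-bound)=0
left-to-right use order: f, r, p, q, h
typing: well-typed — term : T2 → T1
ordered: ✗ — needs weakening: g unused
linear: ✗ — needs weakening: g unused
affine: ✓ — at most one use each (f, p, r, h, q, g)
relevant: ✗ — needs weakening: g unused
unrestricted: ✓ — well-typed at T2 → T1; no restrictions here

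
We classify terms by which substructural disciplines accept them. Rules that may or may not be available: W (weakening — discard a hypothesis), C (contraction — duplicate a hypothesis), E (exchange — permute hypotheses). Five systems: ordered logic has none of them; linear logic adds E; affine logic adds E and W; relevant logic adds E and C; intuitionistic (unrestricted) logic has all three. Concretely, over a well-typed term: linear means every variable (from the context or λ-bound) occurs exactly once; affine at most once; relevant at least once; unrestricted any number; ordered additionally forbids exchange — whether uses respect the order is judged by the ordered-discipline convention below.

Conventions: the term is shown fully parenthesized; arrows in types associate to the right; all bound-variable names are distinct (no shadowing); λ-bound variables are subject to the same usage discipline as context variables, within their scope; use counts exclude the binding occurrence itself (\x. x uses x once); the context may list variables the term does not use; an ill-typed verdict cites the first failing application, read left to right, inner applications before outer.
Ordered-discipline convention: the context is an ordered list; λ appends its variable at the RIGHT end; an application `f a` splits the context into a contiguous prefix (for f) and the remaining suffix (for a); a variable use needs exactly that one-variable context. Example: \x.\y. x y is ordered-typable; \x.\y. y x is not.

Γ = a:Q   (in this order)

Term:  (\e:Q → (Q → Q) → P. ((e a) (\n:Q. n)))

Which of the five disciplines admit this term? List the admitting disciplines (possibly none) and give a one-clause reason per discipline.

admitting disciplines: linear, affine, relevant, unrestricted
use counts: a: 1×; e (λ-bound): 1×; n (λ-bound): 1×
use order (left to right): e, a, n
typing: the term checks, with type (Q → (Q → Q) → P) → P
ordered: ✗ — no contiguous prefix/suffix split fits e, a, n
linear: ✓ — exactly-once usage across a, e, n
affine: ✓ — no duplicate uses among a, e, n
relevant: ✓ — at least one use each (a, e, n)
unrestricted: ✓ — type-checks ((Q → (Q → Q) → P) → P) and nothing is barred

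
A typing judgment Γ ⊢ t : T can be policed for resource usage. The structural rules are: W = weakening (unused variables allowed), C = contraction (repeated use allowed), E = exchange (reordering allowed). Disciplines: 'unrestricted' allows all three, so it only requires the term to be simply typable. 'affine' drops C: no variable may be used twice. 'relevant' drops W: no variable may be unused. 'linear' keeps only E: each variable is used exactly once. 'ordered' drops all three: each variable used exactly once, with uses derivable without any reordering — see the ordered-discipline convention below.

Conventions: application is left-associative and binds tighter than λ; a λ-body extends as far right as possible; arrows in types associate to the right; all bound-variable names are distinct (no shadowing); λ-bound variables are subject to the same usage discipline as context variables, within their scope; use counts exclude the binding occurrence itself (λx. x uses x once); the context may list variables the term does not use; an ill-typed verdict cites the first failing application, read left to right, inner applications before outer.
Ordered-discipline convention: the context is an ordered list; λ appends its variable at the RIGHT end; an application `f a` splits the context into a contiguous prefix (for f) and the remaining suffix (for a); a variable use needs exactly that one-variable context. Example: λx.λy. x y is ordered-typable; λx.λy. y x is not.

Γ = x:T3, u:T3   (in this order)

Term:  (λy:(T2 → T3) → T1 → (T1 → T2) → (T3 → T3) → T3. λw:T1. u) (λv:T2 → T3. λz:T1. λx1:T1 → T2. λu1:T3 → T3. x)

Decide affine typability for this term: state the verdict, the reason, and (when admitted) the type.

yes — x, u, y, w, v, z, x1, u1: no repeats, contraction unneeded; term : T1 → T3
use counts: x: 1×; u: 1×; y (λ-bound): 0×; w (λ-bound): 0×; v (λ-bound): 0×; z (λ-bound): 0×; x1 (λ-bound): 0×; u1 (λ-bound): 0×
order of uses: u, x
typing: the term checks, with type T1 → T3
across the five disciplines: ordered ✗ | linear ✗ | affine ✓ | relevant ✗ | unrestricted ✓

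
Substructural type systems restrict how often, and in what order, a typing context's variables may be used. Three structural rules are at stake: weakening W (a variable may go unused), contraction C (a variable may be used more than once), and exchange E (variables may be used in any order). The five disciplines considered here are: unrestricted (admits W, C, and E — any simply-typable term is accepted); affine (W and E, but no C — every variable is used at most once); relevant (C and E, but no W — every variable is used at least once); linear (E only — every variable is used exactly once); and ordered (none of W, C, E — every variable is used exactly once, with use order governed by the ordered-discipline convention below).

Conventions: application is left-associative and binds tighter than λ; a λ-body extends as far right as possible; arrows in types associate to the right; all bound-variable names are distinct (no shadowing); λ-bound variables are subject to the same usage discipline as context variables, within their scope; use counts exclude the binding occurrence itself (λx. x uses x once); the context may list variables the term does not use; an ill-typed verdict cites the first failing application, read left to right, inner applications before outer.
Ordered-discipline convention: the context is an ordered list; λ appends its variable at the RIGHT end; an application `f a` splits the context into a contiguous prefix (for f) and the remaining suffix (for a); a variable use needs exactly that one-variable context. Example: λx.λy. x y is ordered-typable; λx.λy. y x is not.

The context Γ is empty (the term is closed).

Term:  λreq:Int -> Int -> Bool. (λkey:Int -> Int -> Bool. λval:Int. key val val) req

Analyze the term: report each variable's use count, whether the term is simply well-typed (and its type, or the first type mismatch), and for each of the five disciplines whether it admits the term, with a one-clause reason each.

use counts: req [bound]: 1×; key [bound]: 1×; val [bound]: 2×
left-to-right use order: key, val, val, req
typing: well-typed at (Int -> Int -> Bool) -> Int -> Bool
ordered ✗ (uses contraction: val ×2)
linear ✗ (uses contraction: val ×2)
affine ✗ (uses contraction: val ×2)
relevant ✓ (every one of req, key, val appears)
unrestricted ✓ (well-typed at (Int -> Int -> Bool) -> Int -> Bool; no restrictions here)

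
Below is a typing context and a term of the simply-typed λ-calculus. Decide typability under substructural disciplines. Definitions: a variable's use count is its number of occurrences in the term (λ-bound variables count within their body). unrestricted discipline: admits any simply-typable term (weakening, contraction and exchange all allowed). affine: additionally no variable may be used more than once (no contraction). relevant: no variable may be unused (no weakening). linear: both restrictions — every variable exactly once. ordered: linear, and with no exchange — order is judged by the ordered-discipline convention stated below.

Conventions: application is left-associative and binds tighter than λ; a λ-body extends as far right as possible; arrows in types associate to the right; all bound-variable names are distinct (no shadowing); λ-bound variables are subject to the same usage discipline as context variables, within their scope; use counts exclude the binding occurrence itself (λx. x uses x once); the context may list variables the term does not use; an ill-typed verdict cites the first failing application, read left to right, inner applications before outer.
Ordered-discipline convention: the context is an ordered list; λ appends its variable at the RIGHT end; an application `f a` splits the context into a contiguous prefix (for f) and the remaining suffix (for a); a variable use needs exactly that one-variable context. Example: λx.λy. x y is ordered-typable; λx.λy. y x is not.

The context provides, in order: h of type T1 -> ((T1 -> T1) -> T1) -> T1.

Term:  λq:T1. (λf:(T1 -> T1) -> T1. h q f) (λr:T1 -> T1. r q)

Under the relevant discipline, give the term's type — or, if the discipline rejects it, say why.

term : T1 -> T1
use counts: h=1; q (λ-bound)=2; f (λ-bound)=1; r (λ-bound)=1
uses in reading order: h, q, f, r, q
typing: well-typed — term : T1 -> T1
per-discipline verdicts: ordered ✗ | linear ✗ | affine ✗ | relevant ✓ | unrestricted ✓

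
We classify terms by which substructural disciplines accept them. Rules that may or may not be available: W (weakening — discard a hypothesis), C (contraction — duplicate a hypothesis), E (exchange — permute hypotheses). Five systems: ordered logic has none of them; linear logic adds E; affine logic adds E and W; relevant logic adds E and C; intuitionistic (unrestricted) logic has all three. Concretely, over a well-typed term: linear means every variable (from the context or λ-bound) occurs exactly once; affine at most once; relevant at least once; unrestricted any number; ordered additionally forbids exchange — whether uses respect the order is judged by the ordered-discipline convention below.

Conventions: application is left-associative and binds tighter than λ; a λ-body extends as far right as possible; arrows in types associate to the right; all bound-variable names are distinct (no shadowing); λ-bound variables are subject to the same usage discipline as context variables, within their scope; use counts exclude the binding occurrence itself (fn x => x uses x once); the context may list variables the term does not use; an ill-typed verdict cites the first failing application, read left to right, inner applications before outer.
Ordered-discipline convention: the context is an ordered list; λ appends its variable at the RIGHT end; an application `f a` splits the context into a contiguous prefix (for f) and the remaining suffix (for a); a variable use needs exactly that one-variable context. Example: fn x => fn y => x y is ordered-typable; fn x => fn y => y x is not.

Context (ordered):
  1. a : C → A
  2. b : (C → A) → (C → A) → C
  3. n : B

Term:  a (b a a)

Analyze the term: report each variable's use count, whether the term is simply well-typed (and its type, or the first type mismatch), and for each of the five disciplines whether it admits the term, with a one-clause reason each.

variable uses: a: 3, b: 1, n: 0
use order (left to right): a, b, a, a
typing: the term checks, with type A
ordered: ✗, repeated use of a ×3; n never used (weakening)
linear: ✗, repeated use of a ×3; n never used (weakening)
affine: ✗, repeated use of a ×3
relevant: ✗, n never used (weakening)
unrestricted: ✓, simply typable at A; W, C, E all held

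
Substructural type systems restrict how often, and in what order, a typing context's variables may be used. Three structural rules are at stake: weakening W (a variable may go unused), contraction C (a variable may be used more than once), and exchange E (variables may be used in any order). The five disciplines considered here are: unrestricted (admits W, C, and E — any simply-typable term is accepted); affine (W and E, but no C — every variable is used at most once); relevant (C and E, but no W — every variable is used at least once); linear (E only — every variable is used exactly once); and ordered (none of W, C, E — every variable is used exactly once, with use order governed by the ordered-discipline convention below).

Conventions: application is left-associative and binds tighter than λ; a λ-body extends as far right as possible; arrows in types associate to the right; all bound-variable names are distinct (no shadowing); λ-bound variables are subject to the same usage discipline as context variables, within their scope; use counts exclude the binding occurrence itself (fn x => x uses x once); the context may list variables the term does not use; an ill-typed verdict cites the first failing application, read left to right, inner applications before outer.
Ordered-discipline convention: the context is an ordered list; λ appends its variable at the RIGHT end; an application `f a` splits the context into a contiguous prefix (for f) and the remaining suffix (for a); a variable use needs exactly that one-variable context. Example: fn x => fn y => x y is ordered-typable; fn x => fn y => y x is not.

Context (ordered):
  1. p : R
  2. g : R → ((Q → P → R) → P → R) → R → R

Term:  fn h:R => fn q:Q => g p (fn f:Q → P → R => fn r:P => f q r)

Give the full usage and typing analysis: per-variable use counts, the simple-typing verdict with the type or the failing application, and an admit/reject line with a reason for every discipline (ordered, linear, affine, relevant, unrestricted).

usage: p=1; g=1; h [bound]=0; q [bound]=1; f [bound]=1; r [bound]=1
order of uses: g, p, f, q, r
typing: the term checks, with type R → Q → R → R
ordered ✗ (unused: h — weakening required)
linear ✗ (unused: h — weakening required)
affine ✓ (none of p, g, h, q, f, r used more than once)
relevant ✗ (unused: h — weakening required)
unrestricted ✓ (simply typable at R → Q → R → R; W, C, E all held)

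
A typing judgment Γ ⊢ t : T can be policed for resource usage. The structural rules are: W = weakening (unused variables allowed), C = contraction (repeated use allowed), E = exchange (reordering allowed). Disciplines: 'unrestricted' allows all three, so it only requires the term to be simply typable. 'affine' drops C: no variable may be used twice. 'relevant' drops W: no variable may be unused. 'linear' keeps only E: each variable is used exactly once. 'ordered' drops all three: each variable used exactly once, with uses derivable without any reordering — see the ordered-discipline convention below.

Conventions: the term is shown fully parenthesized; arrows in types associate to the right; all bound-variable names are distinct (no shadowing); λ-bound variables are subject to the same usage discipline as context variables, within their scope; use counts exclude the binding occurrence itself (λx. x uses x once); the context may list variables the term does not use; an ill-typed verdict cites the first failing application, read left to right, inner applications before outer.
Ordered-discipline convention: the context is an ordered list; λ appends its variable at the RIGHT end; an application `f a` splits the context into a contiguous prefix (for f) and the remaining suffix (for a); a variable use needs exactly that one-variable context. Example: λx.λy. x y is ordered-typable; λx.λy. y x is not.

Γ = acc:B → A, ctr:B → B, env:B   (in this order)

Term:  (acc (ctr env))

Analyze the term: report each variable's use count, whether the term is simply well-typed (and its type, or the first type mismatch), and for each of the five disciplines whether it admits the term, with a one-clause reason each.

usage: acc: 1; ctr: 1; env: 1
order of uses: acc, ctr, env
typing: well-typed — term : A
ordered: ✓ — acc, ctr, env: once each, no exchange needed
linear: ✓ — exactly-once usage across acc, ctr, env
affine: ✓ — at most one use each (acc, ctr, env)
relevant: ✓ — acc, ctr, env: all used, weakening unneeded
unrestricted: ✓ — type-checks (A) and nothing is barred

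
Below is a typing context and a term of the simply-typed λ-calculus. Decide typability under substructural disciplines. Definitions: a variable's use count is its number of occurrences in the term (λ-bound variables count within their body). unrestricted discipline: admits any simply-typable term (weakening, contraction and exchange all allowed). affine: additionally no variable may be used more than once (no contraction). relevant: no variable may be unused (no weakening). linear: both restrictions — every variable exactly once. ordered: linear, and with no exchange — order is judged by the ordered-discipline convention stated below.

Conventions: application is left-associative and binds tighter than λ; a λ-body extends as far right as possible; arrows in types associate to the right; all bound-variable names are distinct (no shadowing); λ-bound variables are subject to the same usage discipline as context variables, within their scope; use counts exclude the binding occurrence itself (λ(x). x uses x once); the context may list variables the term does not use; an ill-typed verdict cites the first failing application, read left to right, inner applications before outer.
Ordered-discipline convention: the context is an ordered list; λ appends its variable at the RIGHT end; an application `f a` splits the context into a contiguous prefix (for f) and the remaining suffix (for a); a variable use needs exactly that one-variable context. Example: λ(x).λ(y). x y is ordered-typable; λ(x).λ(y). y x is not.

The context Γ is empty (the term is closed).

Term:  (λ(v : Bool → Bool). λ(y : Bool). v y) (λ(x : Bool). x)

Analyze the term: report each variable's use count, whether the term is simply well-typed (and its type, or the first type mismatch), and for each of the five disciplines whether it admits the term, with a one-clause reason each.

counts: v (λ-bound): 1, y (λ-bound): 1, x (λ-bound): 1
use order (left to right): v, y, x
typing: well-typed — term : Bool → Bool
ordered: ✓, v, y, x: once each, no exchange needed
linear: ✓, single use per variable (v, y, x)
affine: ✓, no duplicate uses among v, y, x
relevant: ✓, at least one use each (v, y, x)
unrestricted: ✓, simply typable at Bool → Bool; W, C, E all held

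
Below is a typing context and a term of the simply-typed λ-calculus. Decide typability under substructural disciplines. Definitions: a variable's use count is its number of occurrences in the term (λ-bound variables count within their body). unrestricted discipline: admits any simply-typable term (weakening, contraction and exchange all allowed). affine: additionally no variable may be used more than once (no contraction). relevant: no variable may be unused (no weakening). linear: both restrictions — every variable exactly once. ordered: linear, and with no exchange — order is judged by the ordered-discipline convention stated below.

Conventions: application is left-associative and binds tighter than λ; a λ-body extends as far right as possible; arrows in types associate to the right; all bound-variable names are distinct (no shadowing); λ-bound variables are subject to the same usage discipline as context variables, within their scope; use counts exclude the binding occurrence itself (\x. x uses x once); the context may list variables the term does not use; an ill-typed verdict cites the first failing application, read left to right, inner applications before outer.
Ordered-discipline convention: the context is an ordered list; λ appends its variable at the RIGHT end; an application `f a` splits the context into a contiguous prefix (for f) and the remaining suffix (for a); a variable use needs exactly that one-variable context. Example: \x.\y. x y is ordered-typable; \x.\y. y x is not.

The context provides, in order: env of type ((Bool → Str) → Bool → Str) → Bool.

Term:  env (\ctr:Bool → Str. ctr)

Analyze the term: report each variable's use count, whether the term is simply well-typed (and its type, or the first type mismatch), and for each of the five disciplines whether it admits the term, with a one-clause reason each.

usage: env: 1×; ctr (bound): 1×
use order (left to right): env, ctr
typing: the term checks, with type Bool
ordered: ✓ — env, ctr once each; derivable with no W/C/E
linear: ✓ — each of env, ctr used exactly once
affine: ✓ — at most one use each (env, ctr)
relevant: ✓ — env, ctr: all used, weakening unneeded
unrestricted: ✓ — typability at Bool is all that's needed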